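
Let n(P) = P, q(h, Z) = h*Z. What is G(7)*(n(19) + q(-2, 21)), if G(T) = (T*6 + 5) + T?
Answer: -1242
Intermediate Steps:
q(h, Z) = Z*h
G(T) = 5 + 7*T (G(T) = (6*T + 5) + T = (5 + 6*T) + T = 5 + 7*T)
G(7)*(n(19) + q(-2, 21)) = (5 + 7*7)*(19 + 21*(-2)) = (5 + 49)*(19 - 42) = 54*(-23) = -1242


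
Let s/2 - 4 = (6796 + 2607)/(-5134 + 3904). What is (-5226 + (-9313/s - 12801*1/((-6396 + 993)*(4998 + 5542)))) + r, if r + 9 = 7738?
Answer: 18924972664513/5005807460 ≈ 3780.6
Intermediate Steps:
r = 7729 (r = -9 + 7738 = 7729)
s = -4483/615 (s = 8 + 2*((6796 + 2607)/(-5134 + 3904)) = 8 + 2*(9403/(-1230)) = 8 + 2*(9403*(-1/1230)) = 8 + 2*(-9403/1230) = 8 - 9403/615 = -4483/615 ≈ -7.2894)
(-5226 + (-9313/s - 12801*1/((-6396 + 993)*(4998 + 5542)))) + r = (-5226 + (-9313/(-4483/615) - 12801*1/((-6396 + 993)*(4998 + 5542)))) + 7729 = (-5226 + (-9313*(-615/4483) - 12801/(10540*(-5403)))) + 7729 = (-5226 + (5727495/4483 - 12801/(-56947620))) + 7729 = (-5226 + (5727495/4483 - 12801*(-1/56947620))) + 7729 = (-5226 + (5727495/4483 + 251/1116620)) + 7729 = (-5226 + 6395436592133/5005807460) + 7729 = -19764913193827/5005807460 + 7729 = 18924972664513/5005807460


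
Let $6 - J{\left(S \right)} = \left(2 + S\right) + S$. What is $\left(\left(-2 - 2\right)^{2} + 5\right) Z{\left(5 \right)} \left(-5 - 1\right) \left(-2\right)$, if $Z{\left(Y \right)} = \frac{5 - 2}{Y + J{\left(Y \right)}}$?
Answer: $-756$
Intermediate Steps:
$J{\left(S \right)} = 4 - 2 S$ ($J{\left(S \right)} = 6 - \left(\left(2 + S\right) + S\right) = 6 - \left(2 + 2 S\right) = 4 - 2 S$)
$Z{\left(Y \right)} = \frac{3}{4 - Y}$ ($Z{\left(Y \right)} = \frac{5 - 2}{Y - \left(-4 + 2 Y\right)} = \frac{3}{4 - Y}$)
$\left(\left(-2 - 2\right)^{2} + 5\right) Z{\left(5 \right)} \left(-5 - 1\right) \left(-2\right) = \left(\left(-2 - 2\right)^{2} + 5\right) \frac{3}{4 - 5} \left(-5 - 1\right) \left(-2\right) = \left(\left(-4\right)^{2} + 5\right) \frac{3}{4 - 5} \left(\left(-6\right) \left(-2\right)\right) = \left(16 + 5\right) \frac{3}{-1} \cdot 12 = 21 \cdot 3 \left(-1\right) 12 = 21 \left(-3\right) 12 = \left(-63\right) 12 = -756$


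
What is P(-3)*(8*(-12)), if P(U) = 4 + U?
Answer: -96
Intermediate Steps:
P(-3)*(8*(-12)) = (4 - 3)*(8*(-12)) = 1*(-96) = -96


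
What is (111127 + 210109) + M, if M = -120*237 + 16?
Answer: 292812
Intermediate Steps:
M = -28424 (M = -28440 + 16 = -28424)
(111127 + 210109) + M = (111127 + 210109) - 28424 = 321236 - 28424 = 292812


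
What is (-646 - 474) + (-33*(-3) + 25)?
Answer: -996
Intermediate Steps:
(-646 - 474) + (-33*(-3) + 25) = -1120 + (-11*(-9) + 25) = -1120 + (99 + 25) = -1120 + 124 = -996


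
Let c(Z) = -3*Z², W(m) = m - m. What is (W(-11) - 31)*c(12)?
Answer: 13392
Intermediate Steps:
W(m) = 0
(W(-11) - 31)*c(12) = (0 - 31)*(-3*12²) = -(-93)*144 = -31*(-432) = 13392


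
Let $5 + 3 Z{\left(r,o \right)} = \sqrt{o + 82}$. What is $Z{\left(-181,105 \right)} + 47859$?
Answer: $\frac{143572}{3} + \frac{\sqrt{187}}{3} \approx 47862.0$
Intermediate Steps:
$Z{\left(r,o \right)} = - \frac{5}{3} + \frac{\sqrt{82 + o}}{3}$ ($Z{\left(r,o \right)} = - \frac{5}{3} + \frac{\sqrt{o + 82}}{3} = - \frac{5}{3} + \frac{\sqrt{82 + o}}{3}$)
$Z{\left(-181,105 \right)} + 47859 = \left(- \frac{5}{3} + \frac{\sqrt{82 + 105}}{3}\right) + 47859 = \left(- \frac{5}{3} + \frac{\sqrt{187}}{3}\right) + 47859 = \frac{143572}{3} + \frac{\sqrt{187}}{3}$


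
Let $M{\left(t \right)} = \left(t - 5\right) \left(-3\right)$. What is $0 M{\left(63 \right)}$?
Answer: $0$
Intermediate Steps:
$M{\left(t \right)} = 15 - 3 t$ ($M{\left(t \right)} = \left(-5 + t\right) \left(-3\right) = 15 - 3 t$)
$0 M{\left(63 \right)} = 0 \left(15 - 189\right) = 0 \left(-174\right) = 0$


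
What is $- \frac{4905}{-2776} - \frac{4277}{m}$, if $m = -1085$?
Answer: $\frac{2456411}{430280} \approx 5.7089$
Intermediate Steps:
$- \frac{4905}{-2776} - \frac{4277}{m} = - \frac{4905}{-2776} - \frac{4277}{-1085} = \left(-4905\right) \left(- \frac{1}{2776}\right) - - \frac{611}{155} = \frac{4905}{2776} + \frac{611}{155} = \frac{2456411}{430280}$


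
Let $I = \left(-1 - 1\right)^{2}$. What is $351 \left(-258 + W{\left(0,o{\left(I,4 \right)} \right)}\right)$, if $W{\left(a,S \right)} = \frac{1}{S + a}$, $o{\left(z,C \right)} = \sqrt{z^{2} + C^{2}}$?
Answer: $-90558 + \frac{351 \sqrt{2}}{8} \approx -90496.0$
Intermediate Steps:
$I = 4$ ($I = \left(-2\right)^{2} = 4$)
$o{\left(z,C \right)} = \sqrt{C^{2} + z^{2}}$
$351 \left(-258 + W{\left(0,o{\left(I,4 \right)} \right)}\right) = 351 \left(-258 + \frac{1}{\sqrt{4^{2} + 4^{2}} + 0}\right) = 351 \left(-258 + \frac{1}{\sqrt{16 + 16} + 0}\right) = 351 \left(-258 + \frac{1}{\sqrt{32} + 0}\right) = 351 \left(-258 + \frac{1}{4 \sqrt{2} + 0}\right) = 351 \left(-258 + \frac{1}{4 \sqrt{2}}\right) = 351 \left(-258 + \frac{\sqrt{2}}{8}\right) = -90558 + \frac{351 \sqrt{2}}{8}$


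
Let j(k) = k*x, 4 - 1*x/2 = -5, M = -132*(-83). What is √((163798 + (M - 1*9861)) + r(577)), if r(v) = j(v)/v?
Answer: √164911 ≈ 406.09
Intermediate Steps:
M = 10956
x = 18 (x = 8 - 2*(-5) = 8 + 10 = 18)
j(k) = 18*k (j(k) = k*18 = 18*k)
r(v) = 18 (r(v) = (18*v)/v = 18)
√((163798 + (M - 1*9861)) + r(577)) = √((163798 + (10956 - 1*9861)) + 18) = √((163798 + (10956 - 9861)) + 18) = √((163798 + 1095) + 18) = √(164893 + 18) = √164911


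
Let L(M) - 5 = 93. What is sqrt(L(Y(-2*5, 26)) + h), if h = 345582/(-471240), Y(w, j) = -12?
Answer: sqrt(16666456345)/13090 ≈ 9.8624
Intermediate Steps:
L(M) = 98 (L(M) = 5 + 93 = 98)
h = -19199/26180 (h = 345582*(-1/471240) = -19199/26180 ≈ -0.73335)
sqrt(L(Y(-2*5, 26)) + h) = sqrt(98 - 19199/26180) = sqrt(2546441/26180) = sqrt(16666456345)/13090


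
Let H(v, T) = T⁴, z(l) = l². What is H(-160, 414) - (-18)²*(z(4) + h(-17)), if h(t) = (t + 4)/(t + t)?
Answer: 499401919638/17 ≈ 2.9377e+10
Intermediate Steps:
h(t) = (4 + t)/(2*t) (h(t) = (4 + t)/((2*t)) = (4 + t)*(1/(2*t)) = (4 + t)/(2*t))
H(-160, 414) - (-18)²*(z(4) + h(-17)) = 414⁴ - (-18)²*(4² + (½)*(4 - 17)/(-17)) = 29376588816 - 324*(16 + (½)*(-1/17)*(-13)) = 29376588816 - 324*(16 + 13/34) = 29376588816 - 324*557/34 = 29376588816 - 1*90234/17 = 29376588816 - 90234/17 = 499401919638/17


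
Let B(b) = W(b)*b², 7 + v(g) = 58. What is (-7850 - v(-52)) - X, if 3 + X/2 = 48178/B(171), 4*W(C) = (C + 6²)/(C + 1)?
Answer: -47853835793/6052887 ≈ -7906.0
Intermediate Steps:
v(g) = 51 (v(g) = -7 + 58 = 51)
W(C) = (36 + C)/(4*(1 + C)) (W(C) = ((C + 6²)/(C + 1))/4 = ((C + 36)/(1 + C))/4 = ((36 + C)/(1 + C))/4 = (36 + C)/(4*(1 + C)))
B(b) = b²*(36 + b)/(4*(1 + b)) (B(b) = ((36 + b)/(4*(1 + b)))*b² = b²*(36 + b)/(4*(1 + b)))
X = 29975606/6052887 (X = -6 + 2*(48178/(((¼)*171²*(36 + 171)/(1 + 171)))) = -6 + 2*(48178/(((¼)*29241*207/172))) = -6 + 2*(48178/(((¼)*29241*(1/172)*207))) = -6 + 2*(48178/(6052887/688)) = -6 + 2*(48178*(688/6052887)) = -6 + 2*(33146464/6052887) = -6 + 66292928/6052887 = 29975606/6052887 ≈ 4.9523)
(-7850 - v(-52)) - X = (-7850 - 1*51) - 1*29975606/6052887 = (-7850 - 51) - 29975606/6052887 = -7901 - 29975606/6052887 = -47853835793/6052887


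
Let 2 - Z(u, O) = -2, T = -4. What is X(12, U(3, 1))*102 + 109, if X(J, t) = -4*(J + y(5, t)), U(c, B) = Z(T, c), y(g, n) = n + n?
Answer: -8051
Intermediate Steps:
Z(u, O) = 4 (Z(u, O) = 2 - 1*(-2) = 2 + 2 = 4)
y(g, n) = 2*n
U(c, B) = 4
X(J, t) = -8*t - 4*J (X(J, t) = -4*(J + 2*t) = -8*t - 4*J)
X(12, U(3, 1))*102 + 109 = (-8*4 - 4*12)*102 + 109 = (-32 - 48)*102 + 109 = -80*102 + 109 = -8160 + 109 = -8051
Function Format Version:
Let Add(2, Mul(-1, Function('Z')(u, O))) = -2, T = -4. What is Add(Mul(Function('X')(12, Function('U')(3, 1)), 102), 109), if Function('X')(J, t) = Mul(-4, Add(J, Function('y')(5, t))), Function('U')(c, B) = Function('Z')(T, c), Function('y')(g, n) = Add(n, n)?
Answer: -8051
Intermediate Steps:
Function('Z')(u, O) = 4 (Function('Z')(u, O) = Add(2, Mul(-1, -2)) = Add(2, 2) = 4)
Function('y')(g, n) = Mul(2, n)
Function('U')(c, B) = 4
Function('X')(J, t) = Add(Mul(-8, t), Mul(-4, J)) (Function('X')(J, t) = Mul(-4, Add(J, Mul(2, t))) = Add(Mul(-8, t), Mul(-4, J)))
Add(Mul(Function('X')(12, Function('U')(3, 1)), 102), 109) = Add(Mul(Add(Mul(-8, 4), Mul(-4, 12)), 102), 109) = Add(Mul(Add(-32, -48), 102), 109) = Add(Mul(-80, 102), 109) = Add(-8160, 109) = -8051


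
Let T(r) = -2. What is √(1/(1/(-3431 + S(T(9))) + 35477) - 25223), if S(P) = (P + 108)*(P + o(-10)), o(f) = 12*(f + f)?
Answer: I*√26851522844583459256330/1031777590 ≈ 158.82*I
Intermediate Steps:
o(f) = 24*f (o(f) = 12*(2*f) = 24*f)
S(P) = (-240 + P)*(108 + P) (S(P) = (P + 108)*(P + 24*(-10)) = (108 + P)*(P - 240) = (108 + P)*(-240 + P) = (-240 + P)*(108 + P))
√(1/(1/(-3431 + S(T(9))) + 35477) - 25223) = √(1/(1/(-3431 + (-25920 + (-2)² - 132*(-2))) + 35477) - 25223) = √(1/(1/(-3431 + (-25920 + 4 + 264)) + 35477) - 25223) = √(1/(1/(-3431 - 25652) + 35477) - 25223) = √(1/(1/(-29083) + 35477) - 25223) = √(1/(-1/29083 + 35477) - 25223) = √(1/(1031777590/29083) - 25223) = √(29083/1031777590 - 25223) = √(-26024526123487/1031777590) = I*√26851522844583459256330/1031777590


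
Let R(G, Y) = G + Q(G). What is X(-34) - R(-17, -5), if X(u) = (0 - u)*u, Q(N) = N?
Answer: -1122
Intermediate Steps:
R(G, Y) = 2*G (R(G, Y) = G + G = 2*G)
X(u) = -u**2 (X(u) = (-u)*u = -u**2)
X(-34) - R(-17, -5) = -1*(-34)**2 - 2*(-17) = -1*1156 - 1*(-34) = -1156 + 34 = -1122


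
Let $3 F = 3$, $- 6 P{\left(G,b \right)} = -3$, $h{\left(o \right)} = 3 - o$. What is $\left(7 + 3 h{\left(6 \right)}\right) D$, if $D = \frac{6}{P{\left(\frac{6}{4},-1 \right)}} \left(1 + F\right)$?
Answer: $-48$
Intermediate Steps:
$P{\left(G,b \right)} = \frac{1}{2}$ ($P{\left(G,b \right)} = \left(- \frac{1}{6}\right) \left(-3\right) = \frac{1}{2}$)
$F = 1$ ($F = \frac{1}{3} \cdot 3 = 1$)
$D = 24$ ($D = 6 \frac{1}{\frac{1}{2}} \left(1 + 1\right) = 6 \cdot 2 \cdot 2 = 12 \cdot 2 = 24$)
$\left(7 + 3 h{\left(6 \right)}\right) D = \left(7 + 3 \left(3 - 6\right)\right) 24 = \left(7 + 3 \left(-3\right)\right) 24 = \left(7 - 9\right) 24 = \left(-2\right) 24 = -48$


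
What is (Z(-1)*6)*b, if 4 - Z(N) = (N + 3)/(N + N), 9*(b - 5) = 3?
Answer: 160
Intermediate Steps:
b = 16/3 (b = 5 + (⅑)*3 = 5 + ⅓ = 16/3 ≈ 5.3333)
Z(N) = 4 - (3 + N)/(2*N) (Z(N) = 4 - (N + 3)/(N + N) = 4 - (3 + N)/(2*N))
(Z(-1)*6)*b = (((½)*(-3 + 7*(-1))/(-1))*6)*(16/3) = (((½)*(-1)*(-3 - 7))*6)*(16/3) = (((½)*(-1)*(-10))*6)*(16/3) = (5*6)*(16/3) = 30*(16/3) = 160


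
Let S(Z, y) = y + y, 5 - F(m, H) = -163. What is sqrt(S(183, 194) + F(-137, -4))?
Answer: 2*sqrt(139) ≈ 23.580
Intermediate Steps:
F(m, H) = 168 (F(m, H) = 5 - 1*(-163) = 5 + 163 = 168)
S(Z, y) = 2*y
sqrt(S(183, 194) + F(-137, -4)) = sqrt(2*194 + 168) = sqrt(388 + 168) = sqrt(556) = 2*sqrt(139)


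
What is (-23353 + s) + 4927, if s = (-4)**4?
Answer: -18170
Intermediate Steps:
s = 256
(-23353 + s) + 4927 = (-23353 + 256) + 4927 = -23097 + 4927 = -18170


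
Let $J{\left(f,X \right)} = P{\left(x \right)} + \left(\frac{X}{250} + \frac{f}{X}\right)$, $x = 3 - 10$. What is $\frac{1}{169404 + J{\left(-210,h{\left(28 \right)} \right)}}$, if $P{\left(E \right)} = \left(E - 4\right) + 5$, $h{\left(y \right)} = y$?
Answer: $\frac{250}{42347653} \approx 5.9035 \cdot 10^{-6}$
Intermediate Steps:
$x = -7$
$P{\left(E \right)} = 1 + E$ ($P{\left(E \right)} = \left(-4 + E\right) + 5 = 1 + E$)
$J{\left(f,X \right)} = -6 + \frac{X}{250} + \frac{f}{X}$ ($J{\left(f,X \right)} = \left(1 - 7\right) + \left(\frac{X}{250} + \frac{f}{X}\right) = -6 + \left(X \frac{1}{250} + \frac{f}{X}\right) = -6 + \left(\frac{X}{250} + \frac{f}{X}\right) = -6 + \frac{X}{250} + \frac{f}{X}$)
$\frac{1}{169404 + J{\left(-210,h{\left(28 \right)} \right)}} = \frac{1}{169404 - \left(\frac{736}{125} + \frac{15}{2}\right)} = \frac{1}{169404 - \frac{3347}{250}} = \frac{1}{\frac{42347653}{250}} = \frac{250}{42347653}$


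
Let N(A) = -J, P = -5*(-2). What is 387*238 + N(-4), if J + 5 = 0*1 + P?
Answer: 92101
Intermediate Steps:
P = 10
J = 5 (J = -5 + (0*1 + 10) = -5 + (0 + 10) = -5 + 10 = 5)
N(A) = -5 (N(A) = -1*5 = -5)
387*238 + N(-4) = 387*238 - 5 = 92106 - 5 = 92101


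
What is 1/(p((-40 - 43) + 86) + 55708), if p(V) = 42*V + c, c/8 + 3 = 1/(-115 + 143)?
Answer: 7/390672 ≈ 1.7918e-5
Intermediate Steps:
c = -166/7 (c = -24 + 8/(-115 + 143) = -24 + 8/28 = -24 + 8*(1/28) = -24 + 2/7 = -166/7 ≈ -23.714)
p(V) = -166/7 + 42*V (p(V) = 42*V - 166/7 = -166/7 + 42*V)
1/(p((-40 - 43) + 86) + 55708) = 1/((-166/7 + 42*((-40 - 43) + 86)) + 55708) = 1/((-166/7 + 42*(-83 + 86)) + 55708) = 1/((-166/7 + 42*3) + 55708) = 1/((-166/7 + 126) + 55708) = 1/(716/7 + 55708) = 1/(390672/7) = 7/390672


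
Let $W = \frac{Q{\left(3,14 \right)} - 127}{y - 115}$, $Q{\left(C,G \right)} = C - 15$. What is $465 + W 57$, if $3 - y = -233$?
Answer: $\frac{48342}{121} \approx 399.52$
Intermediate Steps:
$Q{\left(C,G \right)} = -15 + C$
$y = 236$ ($y = 3 - -233 = 3 + 233 = 236$)
$W = - \frac{139}{121}$ ($W = \frac{\left(-15 + 3\right) - 127}{236 - 115} = \frac{-12 - 127}{121} = \left(-139\right) \frac{1}{121} = - \frac{139}{121} \approx -1.1488$)
$465 + W 57 = 465 - \frac{7923}{121} = \frac{48342}{121}$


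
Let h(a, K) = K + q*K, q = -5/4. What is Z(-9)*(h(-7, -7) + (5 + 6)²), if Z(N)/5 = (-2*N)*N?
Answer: -198855/2 ≈ -99428.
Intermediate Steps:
q = -5/4 (q = -5*¼ = -5/4 ≈ -1.2500)
Z(N) = -10*N² (Z(N) = 5*((-2*N)*N) = 5*(-2*N²) = -10*N²)
h(a, K) = -K/4 (h(a, K) = K - 5*K/4 = -K/4)
Z(-9)*(h(-7, -7) + (5 + 6)²) = (-10*(-9)²)*(-¼*(-7) + (5 + 6)²) = (-10*81)*(7/4 + 11²) = -810*(7/4 + 121) = -810*491/4 = -198855/2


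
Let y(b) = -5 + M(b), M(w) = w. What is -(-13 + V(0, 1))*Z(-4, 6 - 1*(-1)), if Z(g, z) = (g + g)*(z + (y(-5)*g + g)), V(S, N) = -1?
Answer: -4816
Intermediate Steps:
y(b) = -5 + b
Z(g, z) = 2*g*(z - 9*g) (Z(g, z) = (g + g)*(z + ((-5 - 5)*g + g)) = (2*g)*(z + (-10*g + g)) = (2*g)*(z - 9*g) = 2*g*(z - 9*g))
-(-13 + V(0, 1))*Z(-4, 6 - 1*(-1)) = -(-13 - 1)*2*(-4)*((6 - 1*(-1)) - 9*(-4)) = -(-14)*2*(-4)*((6 + 1) + 36) = -(-14)*2*(-4)*(7 + 36) = -(-14)*2*(-4)*43 = -(-14)*(-344) = -1*4816 = -4816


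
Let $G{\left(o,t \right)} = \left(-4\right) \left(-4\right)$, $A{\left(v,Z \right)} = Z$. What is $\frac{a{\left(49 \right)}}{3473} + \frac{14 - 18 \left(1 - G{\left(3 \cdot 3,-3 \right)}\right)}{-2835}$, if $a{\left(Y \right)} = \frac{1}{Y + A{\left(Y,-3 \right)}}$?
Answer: $- \frac{45368437}{452913930} \approx -0.10017$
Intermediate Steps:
$G{\left(o,t \right)} = 16$
$a{\left(Y \right)} = \frac{1}{-3 + Y}$ ($a{\left(Y \right)} = \frac{1}{Y - 3} = \frac{1}{-3 + Y}$)
$\frac{a{\left(49 \right)}}{3473} + \frac{14 - 18 \left(1 - G{\left(3 \cdot 3,-3 \right)}\right)}{-2835} = \frac{1}{\left(-3 + 49\right) 3473} + \frac{14 - 18 \left(1 - 16\right)}{-2835} = \frac{1}{46} \cdot \frac{1}{3473} + \left(14 - 18 \left(1 - 16\right)\right) \left(- \frac{1}{2835}\right) = \frac{1}{46} \cdot \frac{1}{3473} + \left(14 - -270\right) \left(- \frac{1}{2835}\right) = \frac{1}{159758} + \left(14 + 270\right) \left(- \frac{1}{2835}\right) = \frac{1}{159758} + 284 \left(- \frac{1}{2835}\right) = \frac{1}{159758} - \frac{284}{2835} = - \frac{45368437}{452913930}$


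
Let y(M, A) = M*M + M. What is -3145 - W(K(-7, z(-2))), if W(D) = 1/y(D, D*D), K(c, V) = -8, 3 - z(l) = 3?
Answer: -176121/56 ≈ -3145.0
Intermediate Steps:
z(l) = 0 (z(l) = 3 - 1*3 = 3 - 3 = 0)
y(M, A) = M + M**2 (y(M, A) = M**2 + M = M + M**2)
W(D) = 1/(D*(1 + D))
-3145 - W(K(-7, z(-2))) = -3145 - 1/((-8)*(1 - 8)) = -3145 - (-1)/(8*(-7)) = -3145 - (-1)*(-1)/(8*7) = -3145 - 1*1/56 = -3145 - 1/56 = -176121/56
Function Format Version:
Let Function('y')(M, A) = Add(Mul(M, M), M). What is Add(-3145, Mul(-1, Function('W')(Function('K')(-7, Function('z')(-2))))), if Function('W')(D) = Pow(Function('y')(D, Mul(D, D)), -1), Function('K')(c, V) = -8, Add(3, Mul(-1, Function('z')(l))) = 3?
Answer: Rational(-176121, 56) ≈ -3145.0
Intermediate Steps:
Function('z')(l) = 0 (Function('z')(l) = Add(3, Mul(-1, 3)) = Add(3, -3) = 0)
Function('y')(M, A) = Add(M, Pow(M, 2)) (Function('y')(M, A) = Add(Pow(M, 2), M) = Add(M, Pow(M, 2)))
Function('W')(D) = Mul(Pow(D, -1), Pow(Add(1, D), -1)) (Function('W')(D) = Pow(Mul(D, Add(1, D)), -1) = Mul(Pow(D, -1), Pow(Add(1, D), -1)))
Add(-3145, Mul(-1, Function('W')(Function('K')(-7, Function('z')(-2))))) = Add(-3145, Mul(-1, Mul(Pow(-8, -1), Pow(Add(1, -8), -1)))) = Add(-3145, Mul(-1, Mul(Rational(-1, 8), Pow(-7, -1)))) = Add(-3145, Mul(-1, Mul(Rational(-1, 8), Rational(-1, 7)))) = Add(-3145, Mul(-1, Rational(1, 56))) = Add(-3145, Rational(-1, 56)) = Rational(-176121, 56)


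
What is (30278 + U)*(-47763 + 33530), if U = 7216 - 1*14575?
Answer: -326206127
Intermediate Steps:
U = -7359 (U = 7216 - 14575 = -7359)
(30278 + U)*(-47763 + 33530) = (30278 - 7359)*(-47763 + 33530) = 22919*(-14233) = -326206127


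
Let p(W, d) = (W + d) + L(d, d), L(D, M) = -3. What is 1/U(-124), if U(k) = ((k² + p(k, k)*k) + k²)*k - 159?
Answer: -1/7672783 ≈ -1.3033e-7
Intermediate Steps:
p(W, d) = -3 + W + d (p(W, d) = (W + d) - 3 = -3 + W + d)
U(k) = -159 + k*(2*k² + k*(-3 + 2*k)) (U(k) = ((k² + (-3 + k + k)*k) + k²)*k - 159 = ((k² + (-3 + 2*k)*k) + k²)*k - 159 = ((k² + k*(-3 + 2*k)) + k²)*k - 159 = (2*k² + k*(-3 + 2*k))*k - 159 = k*(2*k² + k*(-3 + 2*k)) - 159 = -159 + k*(2*k² + k*(-3 + 2*k)))
1/U(-124) = 1/(-159 - 3*(-124)² + 4*(-124)³) = 1/(-159 - 3*15376 + 4*(-1906624)) = 1/(-159 - 46128 - 7626496) = 1/(-7672783) = -1/7672783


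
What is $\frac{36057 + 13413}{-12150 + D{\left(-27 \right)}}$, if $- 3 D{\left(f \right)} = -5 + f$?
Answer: $- \frac{74205}{18209} \approx -4.0752$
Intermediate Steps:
$D{\left(f \right)} = \frac{5}{3} - \frac{f}{3}$ ($D{\left(f \right)} = - \frac{-5 + f}{3} = \frac{5}{3} - \frac{f}{3}$)
$\frac{36057 + 13413}{-12150 + D{\left(-27 \right)}} = \frac{36057 + 13413}{-12150 + \left(\frac{5}{3} - -9\right)} = \frac{49470}{-12150 + \left(\frac{5}{3} + 9\right)} = \frac{49470}{-12150 + \frac{32}{3}} = \frac{49470}{- \frac{36418}{3}} = 49470 \left(- \frac{3}{36418}\right) = - \frac{74205}{18209}$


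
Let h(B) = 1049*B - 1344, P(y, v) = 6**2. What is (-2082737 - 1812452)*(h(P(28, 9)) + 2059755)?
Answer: -8164997802075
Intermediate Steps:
P(y, v) = 36
h(B) = -1344 + 1049*B
(-2082737 - 1812452)*(h(P(28, 9)) + 2059755) = (-2082737 - 1812452)*((-1344 + 1049*36) + 2059755) = -3895189*((-1344 + 37764) + 2059755) = -3895189*(36420 + 2059755) = -3895189*2096175 = -8164997802075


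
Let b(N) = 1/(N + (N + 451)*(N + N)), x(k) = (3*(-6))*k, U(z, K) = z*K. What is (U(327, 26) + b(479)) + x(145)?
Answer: 5252240749/891419 ≈ 5892.0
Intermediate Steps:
U(z, K) = K*z
x(k) = -18*k
b(N) = 1/(N + 2*N*(451 + N)) (b(N) = 1/(N + (451 + N)*(2*N)) = 1/(N + 2*N*(451 + N)))
(U(327, 26) + b(479)) + x(145) = (26*327 + 1/(479*(903 + 2*479))) - 18*145 = (8502 + 1/(479*(903 + 958))) - 2610 = (8502 + (1/479)/1861) - 2610 = (8502 + (1/479)*(1/1861)) - 2610 = (8502 + 1/891419) - 2610 = 7578844339/891419 - 2610 = 5252240749/891419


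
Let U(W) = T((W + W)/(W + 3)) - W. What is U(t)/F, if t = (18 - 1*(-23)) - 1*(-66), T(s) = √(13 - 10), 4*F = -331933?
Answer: 428/331933 - 4*√3/331933 ≈ 0.0012685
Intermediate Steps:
F = -331933/4 (F = (¼)*(-331933) = -331933/4 ≈ -82983.)
T(s) = √3
t = 107 (t = (18 + 23) + 66 = 41 + 66 = 107)
U(W) = √3 - W
U(t)/F = (√3 - 1*107)/(-331933/4) = (√3 - 107)*(-4/331933) = (-107 + √3)*(-4/331933) = 428/331933 - 4*√3/331933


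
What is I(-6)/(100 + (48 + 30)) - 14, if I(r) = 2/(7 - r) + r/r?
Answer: -32381/2314 ≈ -13.994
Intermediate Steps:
I(r) = 1 + 2/(7 - r) (I(r) = 2/(7 - r) + 1 = 1 + 2/(7 - r))
I(-6)/(100 + (48 + 30)) - 14 = ((-9 - 6)/(-7 - 6))/(100 + (48 + 30)) - 14 = (-15/(-13))/(100 + 78) - 14 = -1/13*(-15)/178 - 14 = (15/13)*(1/178) - 14 = 15/2314 - 14 = -32381/2314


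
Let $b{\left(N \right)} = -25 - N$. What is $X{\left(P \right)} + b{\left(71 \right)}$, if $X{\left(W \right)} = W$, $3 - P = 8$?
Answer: $-101$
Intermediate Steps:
$P = -5$ ($P = 3 - 8 = -5$)
$X{\left(P \right)} + b{\left(71 \right)} = -5 - 96 = -101$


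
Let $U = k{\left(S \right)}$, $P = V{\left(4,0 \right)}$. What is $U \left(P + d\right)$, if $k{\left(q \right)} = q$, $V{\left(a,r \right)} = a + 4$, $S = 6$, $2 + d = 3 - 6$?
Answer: $18$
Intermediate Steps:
$d = -5$ ($d = -2 + \left(3 - 6\right) = -2 - 3 = -5$)
$V{\left(a,r \right)} = 4 + a$
$P = 8$ ($P = 4 + 4 = 8$)
$U = 6$
$U \left(P + d\right) = 6 \left(8 - 5\right) = 6 \cdot 3 = 18$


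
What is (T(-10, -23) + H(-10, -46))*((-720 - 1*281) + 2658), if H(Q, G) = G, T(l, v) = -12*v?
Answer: 381110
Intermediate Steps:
(T(-10, -23) + H(-10, -46))*((-720 - 1*281) + 2658) = (-12*(-23) - 46)*((-720 - 1*281) + 2658) = (276 - 46)*((-720 - 281) + 2658) = 230*(-1001 + 2658) = 230*1657 = 381110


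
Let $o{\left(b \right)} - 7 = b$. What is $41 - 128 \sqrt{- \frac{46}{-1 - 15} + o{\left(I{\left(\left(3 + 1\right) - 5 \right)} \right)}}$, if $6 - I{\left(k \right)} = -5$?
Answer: $41 - 32 \sqrt{334} \approx -543.82$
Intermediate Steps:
$I{\left(k \right)} = 11$ ($I{\left(k \right)} = 6 - -5 = 6 + 5 = 11$)
$o{\left(b \right)} = 7 + b$
$41 - 128 \sqrt{- \frac{46}{-1 - 15} + o{\left(I{\left(\left(3 + 1\right) - 5 \right)} \right)}} = 41 - 128 \sqrt{- \frac{46}{-1 - 15} + \left(7 + 11\right)} = 41 - 128 \sqrt{- \frac{46}{-1 - 15} + 18} = 41 - 128 \sqrt{- \frac{46}{-16} + 18} = 41 - 128 \sqrt{\left(-46\right) \left(- \frac{1}{16}\right) + 18} = 41 - 128 \sqrt{\frac{23}{8} + 18} = 41 - 128 \sqrt{\frac{167}{8}} = 41 - 128 \frac{\sqrt{334}}{4} = 41 - 32 \sqrt{334}$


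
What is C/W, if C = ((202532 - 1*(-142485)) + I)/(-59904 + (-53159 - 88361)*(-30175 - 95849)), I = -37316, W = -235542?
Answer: -34189/466761976402688 ≈ -7.3247e-11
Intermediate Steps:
C = 102567/5944952192 (C = ((202532 - 1*(-142485)) - 37316)/(-59904 + (-53159 - 88361)*(-30175 - 95849)) = ((202532 + 142485) - 37316)/(-59904 - 141520*(-126024)) = (345017 - 37316)/(-59904 + 17834916480) = 307701/17834856576 = 307701*(1/17834856576) = 102567/5944952192 ≈ 1.7253e-5)
C/W = (102567/5944952192)/(-235542) = (102567/5944952192)*(-1/235542) = -34189/466761976402688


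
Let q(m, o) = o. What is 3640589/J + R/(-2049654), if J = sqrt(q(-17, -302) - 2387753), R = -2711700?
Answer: 451950/341609 - 3640589*I*sqrt(2388055)/2388055 ≈ 1.323 - 2355.9*I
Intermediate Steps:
J = I*sqrt(2388055) (J = sqrt(-302 - 2387753) = sqrt(-2388055) = I*sqrt(2388055) ≈ 1545.3*I)
3640589/J + R/(-2049654) = 3640589/((I*sqrt(2388055))) - 2711700/(-2049654) = 3640589*(-I*sqrt(2388055)/2388055) - 2711700*(-1/2049654) = -3640589*I*sqrt(2388055)/2388055 + 451950/341609 = 451950/341609 - 3640589*I*sqrt(2388055)/2388055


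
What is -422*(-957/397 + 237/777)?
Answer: 91363000/102823 ≈ 888.55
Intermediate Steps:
-422*(-957/397 + 237/777) = -422*(-957*1/397 + 237*(1/777)) = -422*(-957/397 + 79/259) = -422*(-216500/102823) = 91363000/102823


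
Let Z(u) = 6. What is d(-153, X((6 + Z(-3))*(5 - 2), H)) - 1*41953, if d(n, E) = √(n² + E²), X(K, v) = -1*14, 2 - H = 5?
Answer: -41953 + √23605 ≈ -41799.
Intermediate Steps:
H = -3 (H = 2 - 1*5 = 2 - 5 = -3)
X(K, v) = -14
d(n, E) = √(E² + n²)
d(-153, X((6 + Z(-3))*(5 - 2), H)) - 1*41953 = √((-14)² + (-153)²) - 1*41953 = √(196 + 23409) - 41953 = √23605 - 41953 = -41953 + √23605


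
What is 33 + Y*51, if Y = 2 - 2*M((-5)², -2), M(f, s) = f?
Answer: -2415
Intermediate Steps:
Y = -48 (Y = 2 - 2*(-5)² = 2 - 2*25 = 2 - 50 = -48)
33 + Y*51 = 33 - 48*51 = 33 - 2448 = -2415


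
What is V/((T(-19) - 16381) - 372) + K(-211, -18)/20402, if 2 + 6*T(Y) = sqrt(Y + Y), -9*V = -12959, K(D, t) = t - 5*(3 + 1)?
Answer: -13576188882163/154610494107057 - 12959*I*sqrt(38)/15156405657 ≈ -0.087809 - 5.2707e-6*I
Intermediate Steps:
K(D, t) = -20 + t (K(D, t) = t - 5*4 = t - 20 = -20 + t)
V = 12959/9 (V = -1/9*(-12959) = 12959/9 ≈ 1439.9)
T(Y) = -1/3 + sqrt(2)*sqrt(Y)/6 (T(Y) = -1/3 + sqrt(Y + Y)/6 = -1/3 + sqrt(2*Y)/6 = -1/3 + (sqrt(2)*sqrt(Y))/6 = -1/3 + sqrt(2)*sqrt(Y)/6)
V/((T(-19) - 16381) - 372) + K(-211, -18)/20402 = 12959/(9*(((-1/3 + sqrt(2)*sqrt(-19)/6) - 16381) - 372)) + (-20 - 18)/20402 = 12959/(9*(((-1/3 + sqrt(2)*(I*sqrt(19))/6) - 16381) - 372)) - 38*1/20402 = 12959/(9*(((-1/3 + I*sqrt(38)/6) - 16381) - 372)) - 19/10201 = 12959/(9*((-49144/3 + I*sqrt(38)/6) - 372)) - 19/10201 = 12959/(9*(-50260/3 + I*sqrt(38)/6)) - 19/10201 = -19/10201 + 12959/(9*(-50260/3 + I*sqrt(38)/6))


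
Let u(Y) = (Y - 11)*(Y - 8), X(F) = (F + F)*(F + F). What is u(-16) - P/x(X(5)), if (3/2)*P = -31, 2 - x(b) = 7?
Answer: 9658/15 ≈ 643.87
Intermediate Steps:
X(F) = 4*F**2 (X(F) = (2*F)*(2*F) = 4*F**2)
x(b) = -5 (x(b) = 2 - 1*7 = 2 - 7 = -5)
P = -62/3 (P = (2/3)*(-31) = -62/3 ≈ -20.667)
u(Y) = (-11 + Y)*(-8 + Y)
u(-16) - P/x(X(5)) = (88 + (-16)**2 - 19*(-16)) - (-62)/(3*(-5)) = (88 + 256 + 304) - (-62)*(-1)/(3*5) = 648 - 1*62/15 = 648 - 62/15 = 9658/15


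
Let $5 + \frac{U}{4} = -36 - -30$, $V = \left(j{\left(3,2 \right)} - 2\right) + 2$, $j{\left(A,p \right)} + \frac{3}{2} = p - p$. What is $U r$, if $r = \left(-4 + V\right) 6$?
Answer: $1452$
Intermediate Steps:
$j{\left(A,p \right)} = - \frac{3}{2}$ ($j{\left(A,p \right)} = - \frac{3}{2} + \left(p - p\right) = - \frac{3}{2} + 0 = - \frac{3}{2}$)
$V = - \frac{3}{2}$ ($V = \left(- \frac{3}{2} - 2\right) + 2 = - \frac{7}{2} + 2 = - \frac{3}{2} \approx -1.5$)
$U = -44$ ($U = -20 + 4 \left(-36 - -30\right) = -20 + 4 \left(-36 + 30\right) = -20 + 4 \left(-6\right) = -20 - 24 = -44$)
$r = -33$ ($r = \left(-4 - \frac{3}{2}\right) 6 = \left(- \frac{11}{2}\right) 6 = -33$)
$U r = \left(-44\right) \left(-33\right) = 1452$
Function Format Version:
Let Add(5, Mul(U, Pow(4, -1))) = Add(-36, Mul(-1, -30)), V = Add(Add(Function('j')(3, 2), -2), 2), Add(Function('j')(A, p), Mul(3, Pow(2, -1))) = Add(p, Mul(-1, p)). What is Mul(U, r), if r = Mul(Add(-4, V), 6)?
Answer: 1452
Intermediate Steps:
Function('j')(A, p) = Rational(-3, 2) (Function('j')(A, p) = Add(Rational(-3, 2), Add(p, Mul(-1, p))) = Add(Rational(-3, 2), 0) = Rational(-3, 2))
V = Rational(-3, 2) (V = Add(Add(Rational(-3, 2), -2), 2) = Add(Rational(-7, 2), 2) = Rational(-3, 2) ≈ -1.5000)
U = -44 (U = Add(-20, Mul(4, Add(-36, Mul(-1, -30)))) = Add(-20, Mul(4, Add(-36, 30))) = Add(-20, Mul(4, -6)) = Add(-20, -24) = -44)
r = -33 (r = Mul(Add(-4, Rational(-3, 2)), 6) = Mul(Rational(-11, 2), 6) = -33)
Mul(U, r) = Mul(-44, -33) = 1452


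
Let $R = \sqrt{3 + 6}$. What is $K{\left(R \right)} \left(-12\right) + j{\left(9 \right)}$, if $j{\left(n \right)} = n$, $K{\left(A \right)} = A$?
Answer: $-27$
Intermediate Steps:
$R = 3$ ($R = \sqrt{9} = 3$)
$K{\left(R \right)} \left(-12\right) + j{\left(9 \right)} = 3 \left(-12\right) + 9 = -36 + 9 = -27$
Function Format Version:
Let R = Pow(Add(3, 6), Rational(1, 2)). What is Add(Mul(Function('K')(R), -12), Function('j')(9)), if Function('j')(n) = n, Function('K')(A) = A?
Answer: -27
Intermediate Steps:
R = 3 (R = Pow(9, Rational(1, 2)) = 3)
Add(Mul(Function('K')(R), -12), Function('j')(9)) = Add(Mul(3, -12), 9) = Add(-36, 9) = -27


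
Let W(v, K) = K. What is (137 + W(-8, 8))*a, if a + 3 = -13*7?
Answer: -13630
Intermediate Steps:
a = -94 (a = -3 - 13*7 = -3 - 91 = -94)
(137 + W(-8, 8))*a = (137 + 8)*(-94) = 145*(-94) = -13630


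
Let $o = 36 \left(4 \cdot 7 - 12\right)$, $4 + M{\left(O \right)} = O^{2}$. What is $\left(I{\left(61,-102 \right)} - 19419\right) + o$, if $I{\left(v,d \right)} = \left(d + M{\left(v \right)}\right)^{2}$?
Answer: $13049382$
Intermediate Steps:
$M{\left(O \right)} = -4 + O^{2}$
$o = 576$ ($o = 36 \left(28 - 12\right) = 36 \cdot 16 = 576$)
$I{\left(v,d \right)} = \left(-4 + d + v^{2}\right)^{2}$ ($I{\left(v,d \right)} = \left(d + \left(-4 + v^{2}\right)\right)^{2} = \left(-4 + d + v^{2}\right)^{2}$)
$\left(I{\left(61,-102 \right)} - 19419\right) + o = \left(\left(-4 - 102 + 61^{2}\right)^{2} - 19419\right) + 576 = \left(\left(-4 - 102 + 3721\right)^{2} - 19419\right) + 576 = \left(3615^{2} - 19419\right) + 576 = \left(13068225 - 19419\right) + 576 = 13048806 + 576 = 13049382$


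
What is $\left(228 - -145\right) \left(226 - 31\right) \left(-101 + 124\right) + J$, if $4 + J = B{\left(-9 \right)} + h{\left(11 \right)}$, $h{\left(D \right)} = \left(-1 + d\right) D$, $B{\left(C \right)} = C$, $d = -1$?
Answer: $1672870$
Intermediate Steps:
$h{\left(D \right)} = - 2 D$ ($h{\left(D \right)} = \left(-1 - 1\right) D = - 2 D$)
$J = -35$ ($J = -4 - 31 = -35$)
$\left(228 - -145\right) \left(226 - 31\right) \left(-101 + 124\right) + J = \left(228 - -145\right) \left(226 - 31\right) \left(-101 + 124\right) - 35 = \left(228 + 145\right) 195 \cdot 23 - 35 = 373 \cdot 4485 - 35 = 1672905 - 35 = 1672870$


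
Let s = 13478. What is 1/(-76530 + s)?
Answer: -1/63052 ≈ -1.5860e-5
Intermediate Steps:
1/(-76530 + s) = 1/(-76530 + 13478) = 1/(-63052) = -1/63052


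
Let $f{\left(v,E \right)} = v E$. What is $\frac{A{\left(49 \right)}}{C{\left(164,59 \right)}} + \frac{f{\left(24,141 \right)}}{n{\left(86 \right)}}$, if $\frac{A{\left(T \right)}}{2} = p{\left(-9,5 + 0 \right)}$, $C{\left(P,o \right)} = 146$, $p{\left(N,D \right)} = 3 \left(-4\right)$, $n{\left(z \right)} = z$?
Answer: $\frac{123000}{3139} \approx 39.184$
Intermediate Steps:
$p{\left(N,D \right)} = -12$
$f{\left(v,E \right)} = E v$
$A{\left(T \right)} = -24$ ($A{\left(T \right)} = 2 \left(-12\right) = -24$)
$\frac{A{\left(49 \right)}}{C{\left(164,59 \right)}} + \frac{f{\left(24,141 \right)}}{n{\left(86 \right)}} = - \frac{24}{146} + \frac{141 \cdot 24}{86} = \left(-24\right) \frac{1}{146} + 3384 \cdot \frac{1}{86} = - \frac{12}{73} + \frac{1692}{43} = \frac{123000}{3139}$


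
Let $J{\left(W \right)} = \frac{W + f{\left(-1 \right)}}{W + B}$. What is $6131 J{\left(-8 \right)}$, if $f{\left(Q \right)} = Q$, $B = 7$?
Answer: $55179$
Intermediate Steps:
$J{\left(W \right)} = \frac{-1 + W}{7 + W}$ ($J{\left(W \right)} = \frac{W - 1}{W + 7} = \frac{-1 + W}{7 + W}$)
$6131 J{\left(-8 \right)} = 6131 \frac{-1 - 8}{7 - 8} = 6131 \frac{1}{-1} \left(-9\right) = 6131 \left(\left(-1\right) \left(-9\right)\right) = 6131 \cdot 9 = 55179$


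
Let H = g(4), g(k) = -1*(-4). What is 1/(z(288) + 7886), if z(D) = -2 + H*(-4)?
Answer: 1/7868 ≈ 0.00012710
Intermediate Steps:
g(k) = 4
H = 4
z(D) = -18 (z(D) = -2 + 4*(-4) = -2 - 16 = -18)
1/(z(288) + 7886) = 1/(-18 + 7886) = 1/7868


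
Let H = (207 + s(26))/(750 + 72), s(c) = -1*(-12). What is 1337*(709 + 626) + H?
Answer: 489061303/274 ≈ 1.7849e+6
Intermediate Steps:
s(c) = 12
H = 73/274 (H = (207 + 12)/(750 + 72) = 219/822 = 219*(1/822) = 73/274 ≈ 0.26642)
1337*(709 + 626) + H = 1337*(709 + 626) + 73/274 = 1337*1335 + 73/274 = 1784895 + 73/274 = 489061303/274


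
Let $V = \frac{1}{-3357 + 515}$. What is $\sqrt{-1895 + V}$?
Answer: $\frac{3 i \sqrt{34707142}}{406} \approx 43.532 i$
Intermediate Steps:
$V = - \frac{1}{2842}$ ($V = \frac{1}{-2842} = - \frac{1}{2842} \approx -0.00035186$)
$\sqrt{-1895 + V} = \sqrt{-1895 - \frac{1}{2842}} = \sqrt{- \frac{5385591}{2842}} = \frac{3 i \sqrt{34707142}}{406}$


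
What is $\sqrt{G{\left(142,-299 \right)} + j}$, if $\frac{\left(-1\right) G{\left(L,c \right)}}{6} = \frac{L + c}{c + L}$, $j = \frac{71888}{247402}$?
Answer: $\frac{i \sqrt{87365315662}}{123701} \approx 2.3894 i$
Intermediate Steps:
$j = \frac{35944}{123701}$ ($j = 71888 \cdot \frac{1}{247402} = \frac{35944}{123701} \approx 0.29057$)
$G{\left(L,c \right)} = -6$ ($G{\left(L,c \right)} = - 6 \frac{L + c}{c + L} = - 6 \frac{L + c}{L + c} = \left(-6\right) 1 = -6$)
$\sqrt{G{\left(142,-299 \right)} + j} = \sqrt{-6 + \frac{35944}{123701}} = \sqrt{- \frac{706262}{123701}} = \frac{i \sqrt{87365315662}}{123701}$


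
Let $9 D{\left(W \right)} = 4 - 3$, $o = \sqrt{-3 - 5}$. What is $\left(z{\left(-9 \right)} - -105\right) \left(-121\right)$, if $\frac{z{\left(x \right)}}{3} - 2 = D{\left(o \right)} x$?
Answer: $-13068$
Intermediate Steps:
$o = 2 i \sqrt{2}$ ($o = \sqrt{-8} = 2 i \sqrt{2} \approx 2.8284 i$)
$D{\left(W \right)} = \frac{1}{9}$ ($D{\left(W \right)} = \frac{4 - 3}{9} = \frac{1}{9} \cdot 1 = \frac{1}{9}$)
$z{\left(x \right)} = 6 + \frac{x}{3}$ ($z{\left(x \right)} = 6 + 3 \frac{x}{9} = 6 + \frac{x}{3}$)
$\left(z{\left(-9 \right)} - -105\right) \left(-121\right) = \left(\left(6 + \frac{1}{3} \left(-9\right)\right) - -105\right) \left(-121\right) = \left(\left(6 - 3\right) + 105\right) \left(-121\right) = \left(3 + 105\right) \left(-121\right) = 108 \left(-121\right) = -13068$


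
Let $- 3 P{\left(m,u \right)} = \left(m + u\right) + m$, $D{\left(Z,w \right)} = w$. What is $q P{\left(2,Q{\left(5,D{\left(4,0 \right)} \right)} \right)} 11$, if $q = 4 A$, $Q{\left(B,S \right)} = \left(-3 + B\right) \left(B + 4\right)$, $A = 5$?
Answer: $- \frac{4840}{3} \approx -1613.3$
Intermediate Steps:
$Q{\left(B,S \right)} = \left(-3 + B\right) \left(4 + B\right)$
$P{\left(m,u \right)} = - \frac{2 m}{3} - \frac{u}{3}$ ($P{\left(m,u \right)} = - \frac{\left(m + u\right) + m}{3} = - \frac{u + 2 m}{3} = - \frac{2 m}{3} - \frac{u}{3}$)
$q = 20$ ($q = 4 \cdot 5 = 20$)
$q P{\left(2,Q{\left(5,D{\left(4,0 \right)} \right)} \right)} 11 = 20 \left(\left(- \frac{2}{3}\right) 2 - \frac{-12 + 5 + 5^{2}}{3}\right) 11 = 20 \left(- \frac{4}{3} - \frac{-12 + 5 + 25}{3}\right) 11 = 20 \left(- \frac{4}{3} - 6\right) 11 = 20 \left(- \frac{22}{3}\right) 11 = \left(- \frac{440}{3}\right) 11 = - \frac{4840}{3}$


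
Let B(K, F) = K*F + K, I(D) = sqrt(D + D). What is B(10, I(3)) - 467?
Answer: -457 + 10*sqrt(6) ≈ -432.50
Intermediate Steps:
I(D) = sqrt(2)*sqrt(D) (I(D) = sqrt(2*D) = sqrt(2)*sqrt(D))
B(K, F) = K + F*K (B(K, F) = F*K + K = K + F*K)
B(10, I(3)) - 467 = 10*(1 + sqrt(2)*sqrt(3)) - 467 = 10*(1 + sqrt(6)) - 467 = (10 + 10*sqrt(6)) - 467 = -457 + 10*sqrt(6)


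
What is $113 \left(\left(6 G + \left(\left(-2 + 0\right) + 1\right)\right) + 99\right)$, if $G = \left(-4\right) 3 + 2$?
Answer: $4294$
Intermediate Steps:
$G = -10$ ($G = -12 + 2 = -10$)
$113 \left(\left(6 G + \left(\left(-2 + 0\right) + 1\right)\right) + 99\right) = 113 \left(\left(6 \left(-10\right) + \left(\left(-2 + 0\right) + 1\right)\right) + 99\right) = 113 \left(\left(-60 + \left(-2 + 1\right)\right) + 99\right) = 113 \left(\left(-60 - 1\right) + 99\right) = 113 \left(-61 + 99\right) = 113 \cdot 38 = 4294$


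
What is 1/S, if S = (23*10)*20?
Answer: 1/4600 ≈ 0.00021739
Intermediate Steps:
S = 4600 (S = 230*20 = 4600)
1/S = 1/4600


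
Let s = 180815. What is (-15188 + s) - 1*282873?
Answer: -117246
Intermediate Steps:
(-15188 + s) - 1*282873 = (-15188 + 180815) - 1*282873 = 165627 - 282873 = -117246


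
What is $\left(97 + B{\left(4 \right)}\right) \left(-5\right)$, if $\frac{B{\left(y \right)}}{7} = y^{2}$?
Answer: $-1045$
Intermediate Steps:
$B{\left(y \right)} = 7 y^{2}$
$\left(97 + B{\left(4 \right)}\right) \left(-5\right) = \left(97 + 7 \cdot 4^{2}\right) \left(-5\right) = \left(97 + 7 \cdot 16\right) \left(-5\right) = \left(97 + 112\right) \left(-5\right) = 209 \left(-5\right) = -1045$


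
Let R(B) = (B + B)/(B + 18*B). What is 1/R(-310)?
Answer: 19/2 ≈ 9.5000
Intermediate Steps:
R(B) = 2/19 (R(B) = (2*B)/((19*B)) = (2*B)*(1/(19*B)) = 2/19)
1/R(-310) = 1/(2/19) = 19/2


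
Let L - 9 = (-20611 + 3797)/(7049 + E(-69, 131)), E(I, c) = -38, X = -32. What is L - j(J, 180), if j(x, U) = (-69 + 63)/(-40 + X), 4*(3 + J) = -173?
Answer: 182803/28044 ≈ 6.5184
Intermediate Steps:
J = -185/4 (J = -3 + (¼)*(-173) = -3 - 173/4 = -185/4 ≈ -46.250)
j(x, U) = 1/12 (j(x, U) = (-69 + 63)/(-40 - 32) = -6/(-72) = -6*(-1/72) = 1/12)
L = 46285/7011 (L = 9 + (-20611 + 3797)/(7049 - 38) = 9 - 16814/7011 = 46285/7011 ≈ 6.6018)
L - j(J, 180) = 46285/7011 - 1*1/12 = 46285/7011 - 1/12 = 182803/28044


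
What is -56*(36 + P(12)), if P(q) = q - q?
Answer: -2016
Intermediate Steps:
P(q) = 0
-56*(36 + P(12)) = -56*(36 + 0) = -56*36 = -2016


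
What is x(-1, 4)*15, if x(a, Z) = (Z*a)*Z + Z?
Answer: -180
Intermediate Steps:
x(a, Z) = Z + a*Z² (x(a, Z) = a*Z² + Z = Z + a*Z²)
x(-1, 4)*15 = (4*(1 + 4*(-1)))*15 = (4*(1 - 4))*15 = (4*(-3))*15 = -12*15 = -180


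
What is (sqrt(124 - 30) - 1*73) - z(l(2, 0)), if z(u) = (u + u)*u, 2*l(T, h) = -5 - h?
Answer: -171/2 + sqrt(94) ≈ -75.805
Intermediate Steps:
l(T, h) = -5/2 - h/2 (l(T, h) = (-5 - h)/2 = -5/2 - h/2)
z(u) = 2*u**2 (z(u) = (2*u)*u = 2*u**2)
(sqrt(124 - 30) - 1*73) - z(l(2, 0)) = (sqrt(124 - 30) - 1*73) - 2*(-5/2 - 1/2*0)**2 = (sqrt(94) - 73) - 2*(-5/2 + 0)**2 = (-73 + sqrt(94)) - 2*(-5/2)**2 = (-73 + sqrt(94)) - 2*25/4 = (-73 + sqrt(94)) - 1*25/2 = (-73 + sqrt(94)) - 25/2 = -171/2 + sqrt(94)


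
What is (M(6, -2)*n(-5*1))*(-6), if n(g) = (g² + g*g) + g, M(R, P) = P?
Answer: 540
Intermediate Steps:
n(g) = g + 2*g² (n(g) = (g² + g²) + g = 2*g² + g = g + 2*g²)
(M(6, -2)*n(-5*1))*(-6) = -2*(-5*1)*(1 + 2*(-5*1))*(-6) = -(-10)*(1 + 2*(-5))*(-6) = -(-10)*(1 - 10)*(-6) = -(-10)*(-9)*(-6) = -2*45*(-6) = -90*(-6) = 540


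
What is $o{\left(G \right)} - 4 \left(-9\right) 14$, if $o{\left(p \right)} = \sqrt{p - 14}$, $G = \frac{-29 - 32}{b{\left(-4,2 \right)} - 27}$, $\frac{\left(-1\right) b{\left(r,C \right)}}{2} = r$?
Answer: $504 + \frac{i \sqrt{3895}}{19} \approx 504.0 + 3.2847 i$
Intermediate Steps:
$b{\left(r,C \right)} = - 2 r$
$G = \frac{61}{19}$ ($G = \frac{-29 - 32}{\left(-2\right) \left(-4\right) - 27} = - \frac{61}{8 - 27} = - \frac{61}{-19} = \left(-61\right) \left(- \frac{1}{19}\right) = \frac{61}{19} \approx 3.2105$)
$o{\left(p \right)} = \sqrt{-14 + p}$
$o{\left(G \right)} - 4 \left(-9\right) 14 = \sqrt{-14 + \frac{61}{19}} - 4 \left(-9\right) 14 = \sqrt{- \frac{205}{19}} - \left(-36\right) 14 = \frac{i \sqrt{3895}}{19} - -504 = \frac{i \sqrt{3895}}{19} + 504 = 504 + \frac{i \sqrt{3895}}{19}$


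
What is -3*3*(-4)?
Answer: 36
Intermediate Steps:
-3*3*(-4) = -9*(-4) = 36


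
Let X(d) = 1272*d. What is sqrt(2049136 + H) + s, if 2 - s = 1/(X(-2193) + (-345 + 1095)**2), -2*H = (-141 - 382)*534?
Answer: 4453993/2226996 + sqrt(2188777) ≈ 1481.5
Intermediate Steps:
H = 139641 (H = -(-141 - 382)*534/2 = -(-523)*534/2 = -1/2*(-279282) = 139641)
s = 4453993/2226996 (s = 2 - 1/(1272*(-2193) + (-345 + 1095)**2) = 2 - 1/(-2789496 + 750**2) = 2 - 1/(-2789496 + 562500) = 2 - 1/(-2226996) = 2 - 1*(-1/2226996) = 2 + 1/2226996 = 4453993/2226996 ≈ 2.0000)
sqrt(2049136 + H) + s = sqrt(2049136 + 139641) + 4453993/2226996 = sqrt(2188777) + 4453993/2226996 = 4453993/2226996 + sqrt(2188777)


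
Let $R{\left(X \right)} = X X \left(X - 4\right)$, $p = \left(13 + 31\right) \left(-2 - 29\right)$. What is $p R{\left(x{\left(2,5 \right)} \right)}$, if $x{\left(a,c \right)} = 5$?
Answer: $-34100$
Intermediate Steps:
$p = -1364$ ($p = 44 \left(-31\right) = -1364$)
$R{\left(X \right)} = X^{2} \left(-4 + X\right)$ ($R{\left(X \right)} = X X \left(-4 + X\right) = X^{2} \left(-4 + X\right)$)
$p R{\left(x{\left(2,5 \right)} \right)} = - 1364 \cdot 5^{2} \left(-4 + 5\right) = - 1364 \cdot 25 \cdot 1 = \left(-1364\right) 25 = -34100$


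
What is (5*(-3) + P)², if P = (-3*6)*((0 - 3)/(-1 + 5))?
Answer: 9/4 ≈ 2.2500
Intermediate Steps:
P = 27/2 (P = -(-54)/4 = -18*(-¾) = 27/2 ≈ 13.500)
(5*(-3) + P)² = (5*(-3) + 27/2)² = (-15 + 27/2)² = (-3/2)² = 9/4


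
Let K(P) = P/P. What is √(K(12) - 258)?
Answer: I*√257 ≈ 16.031*I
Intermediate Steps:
K(P) = 1
√(K(12) - 258) = √(1 - 258) = √(-257) = I*√257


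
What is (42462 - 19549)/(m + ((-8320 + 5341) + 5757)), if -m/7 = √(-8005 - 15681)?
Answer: 31826157/4438949 + 160391*I*√23686/8877898 ≈ 7.1698 + 2.7805*I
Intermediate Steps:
m = -7*I*√23686 (m = -7*√(-8005 - 15681) = -7*I*√23686 ≈ -1077.3*I)
(42462 - 19549)/(m + ((-8320 + 5341) + 5757)) = (42462 - 19549)/(-7*I*√23686 + ((-8320 + 5341) + 5757)) = 22913/(-7*I*√23686 + (-2979 + 5757)) = 22913/(-7*I*√23686 + 2778) = 22913/(2778 - 7*I*√23686)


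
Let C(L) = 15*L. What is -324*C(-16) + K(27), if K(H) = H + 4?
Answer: 77791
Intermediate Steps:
K(H) = 4 + H
-324*C(-16) + K(27) = -4860*(-16) + (4 + 27) = -324*(-240) + 31 = 77760 + 31 = 77791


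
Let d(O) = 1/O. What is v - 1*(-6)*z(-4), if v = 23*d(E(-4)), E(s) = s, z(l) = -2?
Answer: -71/4 ≈ -17.750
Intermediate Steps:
v = -23/4 (v = 23/(-4) = 23*(-1/4) = -23/4 ≈ -5.7500)
v - 1*(-6)*z(-4) = -23/4 - 1*(-6)*(-2) = -23/4 - (-6)*(-2) = -23/4 - 1*12 = -23/4 - 12 = -71/4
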